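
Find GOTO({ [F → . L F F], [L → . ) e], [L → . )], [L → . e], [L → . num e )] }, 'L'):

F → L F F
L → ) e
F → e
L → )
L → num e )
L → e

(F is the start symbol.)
GOTO(I, 'L') = CLOSURE({ [A → αX.β] : [A → α.Xβ] ∈ I, X = 'L' })

Items with dot before 'L', with the dot advanced:
  [F → . L F F] → [F → L . F F]
Closure of the advanced items:
  [F → L . F F] has the dot before F: add [F → . L F F], [F → . e]
  [F → . L F F] has the dot before L: add [L → . ) e], [L → . )], [L → . num e )], [L → . e]

GOTO = { [F → . L F F], [F → . e], [F → L . F F], [L → . ) e], [L → . )], [L → . e], [L → . num e )] }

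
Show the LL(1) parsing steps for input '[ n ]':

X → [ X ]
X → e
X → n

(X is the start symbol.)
Stack is shown with the top on the left.

Stack    Input    Action
------------------------
X $      [ n ] $  output X → [ X ]
[ X ] $  [ n ] $  match '['
X ] $    n ] $    output X → n
n ] $    n ] $    match 'n'
] $      ] $      match ']'
$        $        accept

The string is accepted.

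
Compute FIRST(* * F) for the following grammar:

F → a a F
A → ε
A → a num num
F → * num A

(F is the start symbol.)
{ '*' }

To compute FIRST(* * F), process the symbols left to right:
Symbol * is a terminal. Add '*' and stop.
FIRST(* * F) = { '*' }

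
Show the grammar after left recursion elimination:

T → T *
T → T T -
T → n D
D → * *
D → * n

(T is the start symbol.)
T is directly left-recursive. The standard transformation for
  A → A α₁ | ... | A α_m | β₁ | ... | β_n
is
  A  → β₁ A' | ... | β_n A'
  A' → α₁ A' | ... | α_m A' | ε

T → n D becomes T → n D T'
T → T * becomes T' → * T'
T → T T - becomes T' → T - T'
Add T' → ε

Productions for other non-terminals are unchanged:
  D → * *
  D → * n

Resulting grammar:
T → n D T'
T' → * T'
T' → T - T'
T' → ε
D → * *
D → * n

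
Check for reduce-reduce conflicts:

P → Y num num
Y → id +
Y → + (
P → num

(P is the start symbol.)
A reduce-reduce conflict occurs when an LR(0) state has two complete items [A → α .] and [B → β .] — both call for a reduction, and with no lookahead the parser cannot choose between them.

Augment with P' → P and build the canonical LR(0) collection (I0 = CLOSURE({[P' → . P]}), then GOTO on every symbol after a dot until no new states appear). It has 10 states:
  I0: { [P → . Y num num], [P → . num], [P' → . P], [Y → . + (], [Y → . id +] }  — shift
  I1: { [Y → + . (] }  — shift
  I2: { [P' → P .] }  — accept
  I3: { [P → Y . num num] }  — shift
  I4: { [Y → id . +] }  — shift
  I5: { [P → num .] }  — reduce
  I6: { [Y → id + .] }  — reduce
  I7: { [P → Y num . num] }  — shift
  I8: { [P → Y num num .] }  — reduce
  I9: { [Y → + ( .] }  — reduce

No state contains more than one complete item.

Answer: No reduce-reduce conflicts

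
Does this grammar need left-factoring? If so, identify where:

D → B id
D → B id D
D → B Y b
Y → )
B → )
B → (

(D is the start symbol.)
Left-factoring is needed when two productions for the same non-terminal
share a common prefix on the right-hand side.

Productions for D:
  D → B id
  D → B id D
  D → B Y b
Productions for B:
  B → )
  B → (

Found common prefix 'B' in productions for D

Answer: Yes, D has productions with common prefix 'B'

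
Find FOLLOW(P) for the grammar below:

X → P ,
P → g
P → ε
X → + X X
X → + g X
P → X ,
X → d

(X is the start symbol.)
In X → P ,: P is followed by ',', add FIRST(',') \ {ε} = { ',' }

Taking the union: FOLLOW(P) = { ',' }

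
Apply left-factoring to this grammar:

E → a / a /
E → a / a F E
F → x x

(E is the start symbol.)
E → a / a E'
E' → /
E' → F E
F → x x

Left-factoring transforms A → αβ₁ | αβ₂ into A → αA' and A' → β₁ | β₂
(α is the longest common prefix among the alternatives). Repeat until
no nonterminal has two alternatives with a common prefix.

Round 1: E has alternatives sharing prefix 'a / a'. Introduce E': E → a / a E'
  Add: E' → /
  Add: E' → F E

No remaining common prefixes — done.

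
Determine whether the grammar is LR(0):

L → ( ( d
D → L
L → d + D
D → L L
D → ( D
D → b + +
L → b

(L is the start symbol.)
A grammar is LR(0) if no state in the canonical LR(0) collection has:
  - both a shift item (dot before a terminal) and a complete item (shift-reduce conflict), or
  - two or more complete items (reduce-reduce conflict; the accept item [L' → L .] counts as a complete item here).

Augment with L' → L and build the canonical LR(0) collection (I0 = CLOSURE({[L' → . L]}), then GOTO on every symbol after a dot until no new states appear). It has 18 states:
  I0: { [L → . ( ( d], [L → . b], [L → . d + D], [L' → . L] }  — shift
  I1: { [L → ( . ( d] }  — shift
  I2: { [L' → L .] }  — accept
  I3: { [L → b .] }  — reduce
  I4: { [L → d . + D] }  — shift
  I5: { [D → . ( D], [D → . L L], [D → . L], [D → . b + +], [L → . ( ( d], [L → . b], [L → . d + D], [L → d + . D] }  — shift
  I6: { [D → ( . D], [D → . ( D], [D → . L L], [D → . L], [D → . b + +], [L → ( . ( d], [L → . ( ( d], [L → . b], [L → . d + D] }  — shift
  I7: { [L → d + D .] }  — reduce
  I8: { [D → L . L], [D → L .], [L → . ( ( d], [L → . b], [L → . d + D] }  — shift, reduce
  I9: { [D → b . + +], [L → b .] }  — shift, reduce
  I10: { [D → b + . +] }  — shift
  I11: { [D → b + + .] }  — reduce
  I12: { [D → L L .] }  — reduce
  I13: { [D → ( . D], [D → . ( D], [D → . L L], [D → . L], [D → . b + +], [L → ( ( . d], [L → ( . ( d], [L → . ( ( d], [L → . b], [L → . d + D] }  — shift
  I14: { [D → ( D .] }  — reduce
  I15: { [L → ( ( d .], [L → d . + D] }  — shift, reduce
  I16: { [L → ( ( . d] }  — shift
  I17: { [L → ( ( d .] }  — reduce

Conflict in state I8:
  Shift-reduce conflict between [D → L .] and [L → . ( ( d]
So the grammar is NOT LR(0).

Answer: No. Shift-reduce conflict between [D → L .] and [L → . ( ( d]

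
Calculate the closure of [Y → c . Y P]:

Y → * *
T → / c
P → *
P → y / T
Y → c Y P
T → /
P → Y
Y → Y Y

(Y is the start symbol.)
{ [Y → . * *], [Y → . Y Y], [Y → . c Y P], [Y → c . Y P] }

Start with: [Y → c . Y P]
  [Y → c . Y P] has the dot before Y: add [Y → . * *], [Y → . c Y P], [Y → . Y Y]
No further items can be added.

CLOSURE = { [Y → . * *], [Y → . Y Y], [Y → . c Y P], [Y → c . Y P] }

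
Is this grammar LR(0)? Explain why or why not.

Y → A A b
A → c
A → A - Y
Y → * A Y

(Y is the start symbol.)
Yes, the grammar is LR(0)

A grammar is LR(0) if no state in the canonical LR(0) collection has:
  - both a shift item (dot before a terminal) and a complete item (shift-reduce conflict), or
  - two or more complete items (reduce-reduce conflict; the accept item [Y' → Y .] counts as a complete item here).

Augment with Y' → Y and build the canonical LR(0) collection (I0 = CLOSURE({[Y' → . Y]}), then GOTO on every symbol after a dot until no new states appear). It has 11 states:
  I0: { [A → . A - Y], [A → . c], [Y → . * A Y], [Y → . A A b], [Y' → . Y] }  — shift
  I1: { [A → . A - Y], [A → . c], [Y → * . A Y] }  — shift
  I2: { [A → . A - Y], [A → . c], [A → A . - Y], [Y → A . A b] }  — shift
  I3: { [Y' → Y .] }  — accept
  I4: { [A → c .] }  — reduce
  I5: { [A → . A - Y], [A → . c], [A → A - . Y], [Y → . * A Y], [Y → . A A b] }  — shift
  I6: { [A → A . - Y], [Y → A A . b] }  — shift
  I7: { [Y → A A b .] }  — reduce
  I8: { [A → A - Y .] }  — reduce
  I9: { [A → . A - Y], [A → . c], [A → A . - Y], [Y → * A . Y], [Y → . * A Y], [Y → . A A b] }  — shift
  I10: { [Y → * A Y .] }  — reduce

Every state is either a pure shift/goto state or contains exactly one complete item and nothing to shift — no conflicts. The grammar is LR(0).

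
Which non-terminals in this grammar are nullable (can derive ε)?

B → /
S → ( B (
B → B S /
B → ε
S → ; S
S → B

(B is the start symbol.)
ε-productions: B → ε
So B is immediately nullable.
S → B: every symbol on the right is nullable, so S is nullable too.
Every non-terminal is now nullable.
Nullable = { 'B', 'S' }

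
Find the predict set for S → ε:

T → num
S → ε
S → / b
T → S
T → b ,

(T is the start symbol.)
PREDICT(S → ε) = (FIRST(RHS) \ {ε}) ∪ (FOLLOW(S) if ε ∈ FIRST(RHS), i.e. RHS ⇒* ε)
The right-hand side is ε (FIRST(ε) = { ε }), so the predict set is FOLLOW(S) = { $ }
PREDICT(S → ε) = { $ }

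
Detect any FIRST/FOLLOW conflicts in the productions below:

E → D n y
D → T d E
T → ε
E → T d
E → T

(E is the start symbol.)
Nullable non-terminals: E, T.
FIRST sets used below: FIRST(D) = { 'd' }, FIRST(T) = { ε }

E: nullable alternative(s) E → T; FOLLOW(E) = { $, 'n' }
  E → D n y: FIRST \ {ε} = { 'd' } — disjoint from FOLLOW(E)
  E → T d: FIRST \ {ε} = { 'd' } — disjoint from FOLLOW(E)
  E → T: FIRST \ {ε} = { } — this is the only nullable alternative, skip
T has a nullable alternative but only one production, so nothing to check.

D has no nullable alternative, so no FIRST/FOLLOW check is needed there.

No FIRST/FOLLOW conflicts found.

Answer: No FIRST/FOLLOW conflicts.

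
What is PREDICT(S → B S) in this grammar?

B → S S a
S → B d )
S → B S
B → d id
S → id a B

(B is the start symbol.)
{ 'd', 'id' }

PREDICT(S → B S) = (FIRST(RHS) \ {ε}) ∪ (FOLLOW(S) if ε ∈ FIRST(RHS), i.e. RHS ⇒* ε)
FIRST(B) = { 'd', 'id' }
FIRST(B S) = { 'd', 'id' }
ε ∉ FIRST(B S), so FOLLOW(S) is not added.
PREDICT(S → B S) = { 'd', 'id' }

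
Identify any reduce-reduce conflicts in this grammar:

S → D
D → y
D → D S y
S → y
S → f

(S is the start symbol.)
Yes — I4: [D → y .] vs [S → y .]

A reduce-reduce conflict occurs when an LR(0) state has two complete items [A → α .] and [B → β .] — both call for a reduction, and with no lookahead the parser cannot choose between them.

Augment with S' → S and build the canonical LR(0) collection (I0 = CLOSURE({[S' → . S]}), then GOTO on every symbol after a dot until no new states appear). It has 7 states:
  I0: { [D → . D S y], [D → . y], [S → . D], [S → . f], [S → . y], [S' → . S] }  — shift
  I1: { [D → . D S y], [D → . y], [D → D . S y], [S → . D], [S → . f], [S → . y], [S → D .] }  — shift, reduce
  I2: { [S' → S .] }  — accept
  I3: { [S → f .] }  — reduce
  I4: { [D → y .], [S → y .] }  — 2 reduces
  I5: { [D → D S . y] }  — shift
  I6: { [D → D S y .] }  — reduce

I4 contains complete items [D → y .], [S → y .] — reduce-reduce conflict.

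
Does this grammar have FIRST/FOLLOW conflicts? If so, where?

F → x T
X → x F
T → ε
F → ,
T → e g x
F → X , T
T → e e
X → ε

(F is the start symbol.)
No FIRST/FOLLOW conflicts.

Nullable non-terminals: T, X.

T: nullable alternative(s) T → ε; FOLLOW(T) = { $, ',' }
  T → ε: FIRST \ {ε} = { } — this is the only nullable alternative, skip
  T → e g x: FIRST \ {ε} = { 'e' } — disjoint from FOLLOW(T)
  T → e e: FIRST \ {ε} = { 'e' } — disjoint from FOLLOW(T)

X: nullable alternative(s) X → ε; FOLLOW(X) = { ',' }
  X → x F: FIRST \ {ε} = { 'x' } — disjoint from FOLLOW(X)
  X → ε: FIRST \ {ε} = { } — this is the only nullable alternative, skip

F has no nullable alternative, so no FIRST/FOLLOW check is needed there.

No FIRST/FOLLOW conflicts found.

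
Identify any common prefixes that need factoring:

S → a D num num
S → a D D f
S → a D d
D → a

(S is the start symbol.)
Left-factoring is needed when two productions for the same non-terminal
share a common prefix on the right-hand side.

Productions for S:
  S → a D num num
  S → a D D f
  S → a D d

Found common prefix 'a D' in productions for S

Answer: Yes, S has productions with common prefix 'a D'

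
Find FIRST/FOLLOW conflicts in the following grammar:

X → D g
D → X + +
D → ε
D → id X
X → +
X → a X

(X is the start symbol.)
Yes. D → X '+' '+' with FOLLOW(D) on { 'g' }

A FIRST/FOLLOW conflict occurs when a non-terminal N has a nullable alternative N → β (β ⇒* ε) and another alternative N → α with FIRST(α) ∩ FOLLOW(N) ≠ ∅: on such a lookahead the parser cannot decide between expanding α and letting N vanish via β.

Nullable non-terminals: D.
FIRST sets used below: FIRST(X) = { '+', 'a', 'g', 'id' }

D: nullable alternative(s) D → ε; FOLLOW(D) = { 'g' }
  D → X + +: FIRST \ {ε} = { '+', 'a', 'g', 'id' } — overlaps FOLLOW(D) on { 'g' }: CONFLICT
  D → ε: FIRST \ {ε} = { } — this is the only nullable alternative, skip
  D → id X: FIRST \ {ε} = { 'id' } — disjoint from FOLLOW(D)

X has no nullable alternative, so no FIRST/FOLLOW check is needed there.

So the grammar has 1 FIRST/FOLLOW conflict (marked CONFLICT above).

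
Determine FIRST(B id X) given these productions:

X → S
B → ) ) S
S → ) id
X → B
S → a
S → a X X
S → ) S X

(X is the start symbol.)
{ ')' }

FIRST sets of the non-terminals involved (from the grammar, by fixed-point iteration):
  FIRST(B) = { ')' }

To compute FIRST(B id X), process the symbols left to right:
Symbol B is a non-terminal. Add FIRST(B) \ {ε} = { ')' }
B is not nullable (ε ∉ FIRST(B)), so stop here.
FIRST(B id X) = { ')' }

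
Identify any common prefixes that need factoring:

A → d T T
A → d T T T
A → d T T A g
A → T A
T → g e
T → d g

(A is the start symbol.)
Yes, A has productions with common prefix 'd T T'

Left-factoring is needed when two productions for the same non-terminal
share a common prefix on the right-hand side.

Productions for A:
  A → d T T
  A → d T T T
  A → d T T A g
  A → T A
Productions for T:
  T → g e
  T → d g

Found common prefix 'd T T' in productions for A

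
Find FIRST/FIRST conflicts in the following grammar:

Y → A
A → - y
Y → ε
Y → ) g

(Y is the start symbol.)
FIRST sets of the non-terminals at (or reachable through a nullable prefix from) the front of some alternative:
  FIRST(A) = { '-' }

Productions for Y:
  Y → A: FIRST = { '-' }
  Y → ε: FIRST = { ε }
  Y → ) g: FIRST = { ')' }
A has only one production, so no FIRST/FIRST conflict is possible there.

All alternatives of each non-terminal have pairwise disjoint FIRST sets.

Answer: No FIRST/FIRST conflicts.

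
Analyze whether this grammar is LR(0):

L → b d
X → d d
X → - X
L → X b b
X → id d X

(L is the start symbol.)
Yes, the grammar is LR(0)

A grammar is LR(0) if no state in the canonical LR(0) collection has:
  - both a shift item (dot before a terminal) and a complete item (shift-reduce conflict), or
  - two or more complete items (reduce-reduce conflict; the accept item [L' → L .] counts as a complete item here).

Augment with L' → L and build the canonical LR(0) collection (I0 = CLOSURE({[L' → . L]}), then GOTO on every symbol after a dot until no new states appear). It has 14 states:
  I0: { [L → . X b b], [L → . b d], [L' → . L], [X → . - X], [X → . d d], [X → . id d X] }  — shift
  I1: { [X → - . X], [X → . - X], [X → . d d], [X → . id d X] }  — shift
  I2: { [L' → L .] }  — accept
  I3: { [L → X . b b] }  — shift
  I4: { [L → b . d] }  — shift
  I5: { [X → d . d] }  — shift
  I6: { [X → id . d X] }  — shift
  I7: { [X → . - X], [X → . d d], [X → . id d X], [X → id d . X] }  — shift
  I8: { [X → id d X .] }  — reduce
  I9: { [X → d d .] }  — reduce
  I10: { [L → b d .] }  — reduce
  I11: { [L → X b . b] }  — shift
  I12: { [L → X b b .] }  — reduce
  I13: { [X → - X .] }  — reduce

Every state is either a pure shift/goto state or contains exactly one complete item and nothing to shift — no conflicts. The grammar is LR(0).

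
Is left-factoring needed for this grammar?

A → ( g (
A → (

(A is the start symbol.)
Left-factoring is needed when two productions for the same non-terminal
share a common prefix on the right-hand side.

Productions for A:
  A → ( g (
  A → (

Found common prefix '(' in productions for A

Answer: Yes, A has productions with common prefix '('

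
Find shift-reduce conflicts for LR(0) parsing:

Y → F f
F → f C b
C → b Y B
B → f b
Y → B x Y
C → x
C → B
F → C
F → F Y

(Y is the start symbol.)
A shift-reduce conflict occurs when an LR(0) state has both:
  - a complete (reduce) item [A → α .] (dot at the end), and
  - a shift item [B → β . c γ] (dot before a terminal).

Augment with Y' → Y and build the canonical LR(0) collection (I0 = CLOSURE({[Y' → . Y]}), then GOTO on every symbol after a dot until no new states appear). It has 20 states:
  I0: { [B → . f b], [C → . B], [C → . b Y B], [C → . x], [F → . C], [F → . F Y], [F → . f C b], [Y → . B x Y], [Y → . F f], [Y' → . Y] }  — shift
  I1: { [C → B .], [Y → B . x Y] }  — shift, reduce
  I2: { [F → C .] }  — reduce
  I3: { [B → . f b], [C → . B], [C → . b Y B], [C → . x], [F → . C], [F → . F Y], [F → . f C b], [F → F . Y], [Y → . B x Y], [Y → . F f], [Y → F . f] }  — shift
  I4: { [Y' → Y .] }  — accept
  I5: { [B → . f b], [C → . B], [C → . b Y B], [C → . x], [C → b . Y B], [F → . C], [F → . F Y], [F → . f C b], [Y → . B x Y], [Y → . F f] }  — shift
  I6: { [B → . f b], [B → f . b], [C → . B], [C → . b Y B], [C → . x], [F → f . C b] }  — shift
  I7: { [C → x .] }  — reduce
  I8: { [C → B .] }  — reduce
  I9: { [F → f C . b] }  — shift
  I10: { [B → . f b], [B → f b .], [C → . B], [C → . b Y B], [C → . x], [C → b . Y B], [F → . C], [F → . F Y], [F → . f C b], [Y → . B x Y], [Y → . F f] }  — shift, reduce
  I11: { [B → f . b] }  — shift
  I12: { [B → f b .] }  — reduce
  I13: { [B → . f b], [C → b Y . B] }  — shift
  I14: { [C → b Y B .] }  — reduce
  I15: { [F → f C b .] }  — reduce
  I16: { [F → F Y .] }  — reduce
  I17: { [B → . f b], [B → f . b], [C → . B], [C → . b Y B], [C → . x], [F → f . C b], [Y → F f .] }  — shift, reduce
  I18: { [B → . f b], [C → . B], [C → . b Y B], [C → . x], [F → . C], [F → . F Y], [F → . f C b], [Y → . B x Y], [Y → . F f], [Y → B x . Y] }  — shift
  I19: { [Y → B x Y .] }  — reduce

I1 contains reduce item [C → B .] and shift item [Y → B . x Y] — shift-reduce conflict.
I10 contains reduce item [B → f b .] and shift items [B → . f b], [C → . b Y B], [C → . x], [F → . f C b] — shift-reduce conflict.
I17 contains reduce item [Y → F f .] and shift items [B → . f b], [B → f . b], [C → . b Y B], [C → . x] — shift-reduce conflict.

Answer: Yes — I1: [C → B .] vs [Y → B . x Y]; I10: [B → f b .] vs [B → . f b]; I17: [Y → F f .] vs [B → . f b]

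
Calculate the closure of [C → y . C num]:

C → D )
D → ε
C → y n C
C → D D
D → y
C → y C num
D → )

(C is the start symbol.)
To compute CLOSURE, for each item [A → α.Bβ] where B is a non-terminal, add [B → .γ] for all productions B → γ; repeat for the newly added items until nothing changes.

Start with: [C → y . C num]
  [C → y . C num] has the dot before C: add [C → . D )], [C → . y n C], [C → . D D], [C → . y C num]
  [C → . D )] has the dot before D: add [D → .], [D → . y], [D → . )]
No further items can be added.

CLOSURE = { [C → . D )], [C → . D D], [C → . y C num], [C → . y n C], [C → y . C num], [D → . )], [D → . y], [D → .] }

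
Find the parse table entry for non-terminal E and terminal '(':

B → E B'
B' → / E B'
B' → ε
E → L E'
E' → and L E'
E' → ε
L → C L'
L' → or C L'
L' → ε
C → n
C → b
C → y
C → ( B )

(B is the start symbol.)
E → L E'

To find M[E, '('], we find productions for E where '(' is in the predict set (PREDICT(N → α) = (FIRST(α) \ {ε}) ∪ (FOLLOW(N) if α ⇒* ε)).

Relevant sets:
  FIRST(L) = { '(', 'b', 'n', 'y' }

E → L E': PREDICT = { '(', 'b', 'n', 'y' }
  '(' is in predict set, so this production goes in M[E, '(']

M[E, '('] = E → L E'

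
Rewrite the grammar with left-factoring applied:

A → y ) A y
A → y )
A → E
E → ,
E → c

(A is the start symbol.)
Left-factoring transforms A → αβ₁ | αβ₂ into A → αA' and A' → β₁ | β₂
(α is the longest common prefix among the alternatives). Repeat until
no nonterminal has two alternatives with a common prefix.

Round 1: A has alternatives sharing prefix 'y )'. Introduce A': A → y ) A'
  Add: A' → A y
  Add: A' → ε

No remaining common prefixes — done.

Resulting grammar:
A → y ) A'
A' → A y
A' → ε
A → E
E → ,
E → c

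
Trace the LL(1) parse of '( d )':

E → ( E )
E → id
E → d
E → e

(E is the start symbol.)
Stack is shown with the top on the left.

Stack    Input    Action
------------------------
E $      ( d ) $  output E → ( E )
( E ) $  ( d ) $  match '('
E ) $    d ) $    output E → d
d ) $    d ) $    match 'd'
) $      ) $      match ')'
$        $        accept

The string is accepted.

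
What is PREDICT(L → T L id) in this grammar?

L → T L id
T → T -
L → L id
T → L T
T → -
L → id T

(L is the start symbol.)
PREDICT(L → T L id) = (FIRST(RHS) \ {ε}) ∪ (FOLLOW(L) if ε ∈ FIRST(RHS), i.e. RHS ⇒* ε)
FIRST(T) = { '-', 'id' }
FIRST(T L id) = { '-', 'id' }
ε ∉ FIRST(T L id), so FOLLOW(L) is not added.
PREDICT(L → T L id) = { '-', 'id' }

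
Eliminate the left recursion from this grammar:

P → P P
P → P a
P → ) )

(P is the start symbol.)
P → ) ) P'
P' → P P'
P' → a P'
P' → ε

P is directly left-recursive. The standard transformation for
  A → A α₁ | ... | A α_m | β₁ | ... | β_n
is
  A  → β₁ A' | ... | β_n A'
  A' → α₁ A' | ... | α_m A' | ε

P → ) ) becomes P → ) ) P'
P → P P becomes P' → P P'
P → P a becomes P' → a P'
Add P' → ε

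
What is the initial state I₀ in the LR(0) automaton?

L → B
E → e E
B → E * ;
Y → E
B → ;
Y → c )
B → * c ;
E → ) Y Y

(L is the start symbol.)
{ [B → . * c ;], [B → . ;], [B → . E * ;], [E → . ) Y Y], [E → . e E], [L → . B], [L' → . L] }

First, augment the grammar with L' → L
I₀ = CLOSURE({ [L' → . L] }):
  [L' → . L] has the dot before L: add [L → . B]
  [L → . B] has the dot before B: add [B → . E * ;], [B → . ;], [B → . * c ;]
  [B → . E * ;] has the dot before E: add [E → . e E], [E → . ) Y Y]
No further items can be added.

I₀ = { [B → . * c ;], [B → . ;], [B → . E * ;], [E → . ) Y Y], [E → . e E], [L → . B], [L' → . L] }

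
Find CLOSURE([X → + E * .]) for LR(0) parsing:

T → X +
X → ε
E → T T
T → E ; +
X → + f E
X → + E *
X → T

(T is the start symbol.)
Start with: [X → + E * .]
The dot is at the end, so nothing is added.

CLOSURE = { [X → + E * .] }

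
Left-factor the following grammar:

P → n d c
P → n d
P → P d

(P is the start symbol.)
P → n d P'
P' → c
P' → ε
P → P d

Left-factoring transforms A → αβ₁ | αβ₂ into A → αA' and A' → β₁ | β₂
(α is the longest common prefix among the alternatives). Repeat until
no nonterminal has two alternatives with a common prefix.

Round 1: P has alternatives sharing prefix 'n d'. Introduce P': P → n d P'
  Add: P' → c
  Add: P' → ε

No remaining common prefixes — done.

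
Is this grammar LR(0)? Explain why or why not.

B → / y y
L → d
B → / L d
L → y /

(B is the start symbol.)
A grammar is LR(0) if no state in the canonical LR(0) collection has:
  - both a shift item (dot before a terminal) and a complete item (shift-reduce conflict), or
  - two or more complete items (reduce-reduce conflict; the accept item [B' → B .] counts as a complete item here).

Augment with B' → B and build the canonical LR(0) collection (I0 = CLOSURE({[B' → . B]}), then GOTO on every symbol after a dot until no new states appear). It has 9 states:
  I0: { [B → . / L d], [B → . / y y], [B' → . B] }  — shift
  I1: { [B → / . L d], [B → / . y y], [L → . d], [L → . y /] }  — shift
  I2: { [B' → B .] }  — accept
  I3: { [B → / L . d] }  — shift
  I4: { [L → d .] }  — reduce
  I5: { [B → / y . y], [L → y . /] }  — shift
  I6: { [L → y / .] }  — reduce
  I7: { [B → / y y .] }  — reduce
  I8: { [B → / L d .] }  — reduce

Every state is either a pure shift/goto state or contains exactly one complete item and nothing to shift — no conflicts. The grammar is LR(0).

Answer: Yes, the grammar is LR(0)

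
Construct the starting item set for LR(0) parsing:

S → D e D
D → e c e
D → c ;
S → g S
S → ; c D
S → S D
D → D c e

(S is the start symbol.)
First, augment the grammar with S' → S
I₀ = CLOSURE({ [S' → . S] }):
  [S' → . S] has the dot before S: add [S → . D e D], [S → . g S], [S → . ; c D], [S → . S D]
  [S → . D e D] has the dot before D: add [D → . e c e], [D → . c ;], [D → . D c e]
No further items can be added.

I₀ = { [D → . D c e], [D → . c ;], [D → . e c e], [S → . ; c D], [S → . D e D], [S → . S D], [S → . g S], [S' → . S] }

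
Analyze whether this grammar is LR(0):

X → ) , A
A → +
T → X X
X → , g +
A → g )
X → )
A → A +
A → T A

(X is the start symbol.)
No. Shift-reduce conflict between [X → ) .] and [X → ) . , A]

A grammar is LR(0) if no state in the canonical LR(0) collection has:
  - both a shift item (dot before a terminal) and a complete item (shift-reduce conflict), or
  - two or more complete items (reduce-reduce conflict; the accept item [X' → X .] counts as a complete item here).

Augment with X' → X and build the canonical LR(0) collection (I0 = CLOSURE({[X' → . X]}), then GOTO on every symbol after a dot until no new states appear). It has 16 states:
  I0: { [X → . ) , A], [X → . )], [X → . , g +], [X' → . X] }  — shift
  I1: { [X → ) . , A], [X → ) .] }  — shift, reduce
  I2: { [X → , . g +] }  — shift
  I3: { [X' → X .] }  — accept
  I4: { [X → , g . +] }  — shift
  I5: { [X → , g + .] }  — reduce
  I6: { [A → . +], [A → . A +], [A → . T A], [A → . g )], [T → . X X], [X → ) , . A], [X → . ) , A], [X → . )], [X → . , g +] }  — shift
  I7: { [A → + .] }  — reduce
  I8: { [A → A . +], [X → ) , A .] }  — shift, reduce
  I9: { [A → . +], [A → . A +], [A → . T A], [A → . g )], [A → T . A], [T → . X X], [X → . ) , A], [X → . )], [X → . , g +] }  — shift
  I10: { [T → X . X], [X → . ) , A], [X → . )], [X → . , g +] }  — shift
  I11: { [A → g . )] }  — shift
  I12: { [A → g ) .] }  — reduce
  I13: { [T → X X .] }  — reduce
  I14: { [A → A . +], [A → T A .] }  — shift, reduce
  I15: { [A → A + .] }  — reduce

Conflict in state I1:
  Shift-reduce conflict between [X → ) .] and [X → ) . , A]
So the grammar is NOT LR(0).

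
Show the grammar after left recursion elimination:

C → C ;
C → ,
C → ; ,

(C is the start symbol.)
C → , C'
C → ; , C'
C' → ; C'
C' → ε

C is directly left-recursive. The standard transformation for
  A → A α₁ | ... | A α_m | β₁ | ... | β_n
is
  A  → β₁ A' | ... | β_n A'
  A' → α₁ A' | ... | α_m A' | ε

C → , becomes C → , C'
C → ; , becomes C → ; , C'
C → C ; becomes C' → ; C'
Add C' → ε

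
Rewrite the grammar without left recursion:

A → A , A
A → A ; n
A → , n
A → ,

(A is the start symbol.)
A → , n A'
A → , A'
A' → , A A'
A' → ; n A'
A' → ε

A is directly left-recursive. The standard transformation for
  A → A α₁ | ... | A α_m | β₁ | ... | β_n
is
  A  → β₁ A' | ... | β_n A'
  A' → α₁ A' | ... | α_m A' | ε

A → , n becomes A → , n A'
A → , becomes A → , A'
A → A , A becomes A' → , A A'
A → A ; n becomes A' → ; n A'
Add A' → ε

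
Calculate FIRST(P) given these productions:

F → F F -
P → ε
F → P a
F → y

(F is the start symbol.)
{ ε }

To compute FIRST(P), examine every production with P on the left-hand side, reading each right-hand side left to right until a non-nullable symbol is reached.

From P → ε:
  - ε-production, so ε ∈ FIRST(P)

Collecting: FIRST(P) = { ε }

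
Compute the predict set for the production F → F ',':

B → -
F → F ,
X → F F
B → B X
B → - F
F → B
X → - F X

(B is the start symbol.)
{ '-' }

PREDICT(F → F ',') = (FIRST(RHS) \ {ε}) ∪ (FOLLOW(F) if ε ∈ FIRST(RHS), i.e. RHS ⇒* ε)
FIRST(F) = { '-' }
FIRST(F ',') = { '-' }
ε ∉ FIRST(F ','), so FOLLOW(F) is not added.
PREDICT(F → F ',') = { '-' }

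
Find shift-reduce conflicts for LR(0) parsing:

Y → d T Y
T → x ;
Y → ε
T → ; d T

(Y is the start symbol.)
Yes — I0: [Y → .] vs [Y → . d T Y]; I4: [Y → .] vs [Y → . d T Y]

A shift-reduce conflict occurs when an LR(0) state has both:
  - a complete (reduce) item [A → α .] (dot at the end), and
  - a shift item [B → β . c γ] (dot before a terminal).

Augment with Y' → Y and build the canonical LR(0) collection (I0 = CLOSURE({[Y' → . Y]}), then GOTO on every symbol after a dot until no new states appear). It has 10 states:
  I0: { [Y → . d T Y], [Y → .], [Y' → . Y] }  — shift, reduce
  I1: { [Y' → Y .] }  — accept
  I2: { [T → . ; d T], [T → . x ;], [Y → d . T Y] }  — shift
  I3: { [T → ; . d T] }  — shift
  I4: { [Y → . d T Y], [Y → .], [Y → d T . Y] }  — shift, reduce
  I5: { [T → x . ;] }  — shift
  I6: { [T → x ; .] }  — reduce
  I7: { [Y → d T Y .] }  — reduce
  I8: { [T → . ; d T], [T → . x ;], [T → ; d . T] }  — shift
  I9: { [T → ; d T .] }  — reduce

I0 contains reduce item [Y → .] and shift item [Y → . d T Y] — shift-reduce conflict.
I4 contains reduce item [Y → .] and shift item [Y → . d T Y] — shift-reduce conflict.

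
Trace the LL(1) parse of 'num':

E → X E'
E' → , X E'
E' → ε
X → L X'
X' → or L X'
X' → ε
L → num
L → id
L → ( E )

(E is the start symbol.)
Stack is shown with the top on the left.

Stack        Input  Action
--------------------------
E $          num $  output E → X E'
X E' $       num $  output X → L X'
L X' E' $    num $  output L → num
num X' E' $  num $  match 'num'
X' E' $      $      output X' → ε
E' $         $      output E' → ε
$            $      accept

The string is accepted.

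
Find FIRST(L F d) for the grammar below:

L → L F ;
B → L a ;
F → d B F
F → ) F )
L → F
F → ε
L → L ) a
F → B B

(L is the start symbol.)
FIRST sets of the non-terminals involved (from the grammar, by fixed-point iteration):
  FIRST(L) = { ')', ';', 'a', 'd', ε }
  FIRST(F) = { ')', ';', 'a', 'd', ε }

To compute FIRST(L F d), process the symbols left to right:
Symbol L is a non-terminal. Add FIRST(L) \ {ε} = { ')', ';', 'a', 'd' }
L is nullable (ε ∈ FIRST(L)), continue to the next symbol.
Symbol F is a non-terminal. Add FIRST(F) \ {ε} = { ')', ';', 'a', 'd' }
F is nullable (ε ∈ FIRST(F)), continue to the next symbol.
Symbol d is a terminal. Add 'd' and stop.
FIRST(L F d) = { ')', ';', 'a', 'd' }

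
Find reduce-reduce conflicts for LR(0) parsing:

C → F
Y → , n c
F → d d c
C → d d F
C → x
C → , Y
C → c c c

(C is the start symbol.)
No reduce-reduce conflicts

A reduce-reduce conflict occurs when an LR(0) state has two complete items [A → α .] and [B → β .] — both call for a reduction, and with no lookahead the parser cannot choose between them.

Augment with C' → C and build the canonical LR(0) collection (I0 = CLOSURE({[C' → . C]}), then GOTO on every symbol after a dot until no new states appear). It has 18 states:
  I0: { [C → . , Y], [C → . F], [C → . c c c], [C → . d d F], [C → . x], [C' → . C], [F → . d d c] }  — shift
  I1: { [C → , . Y], [Y → . , n c] }  — shift
  I2: { [C' → C .] }  — accept
  I3: { [C → F .] }  — reduce
  I4: { [C → c . c c] }  — shift
  I5: { [C → d . d F], [F → d . d c] }  — shift
  I6: { [C → x .] }  — reduce
  I7: { [C → d d . F], [F → . d d c], [F → d d . c] }  — shift
  I8: { [C → d d F .] }  — reduce
  I9: { [F → d d c .] }  — reduce
  I10: { [F → d . d c] }  — shift
  I11: { [F → d d . c] }  — shift
  I12: { [C → c c . c] }  — shift
  I13: { [C → c c c .] }  — reduce
  I14: { [Y → , . n c] }  — shift
  I15: { [C → , Y .] }  — reduce
  I16: { [Y → , n . c] }  — shift
  I17: { [Y → , n c .] }  — reduce

No state contains more than one complete item.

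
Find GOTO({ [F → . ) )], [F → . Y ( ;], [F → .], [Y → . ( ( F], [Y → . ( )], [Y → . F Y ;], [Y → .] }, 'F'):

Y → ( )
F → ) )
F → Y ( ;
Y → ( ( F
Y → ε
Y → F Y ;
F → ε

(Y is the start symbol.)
{ [F → . ) )], [F → . Y ( ;], [F → .], [Y → . ( ( F], [Y → . ( )], [Y → . F Y ;], [Y → .], [Y → F . Y ;] }

GOTO(I, 'F') = CLOSURE({ [A → αX.β] : [A → α.Xβ] ∈ I, X = 'F' })

Items with dot before 'F', with the dot advanced:
  [Y → . F Y ;] → [Y → F . Y ;]
Closure of the advanced items:
  [Y → F . Y ;] has the dot before Y: add [Y → . ( )], [Y → . ( ( F], [Y → .], [Y → . F Y ;]
  [Y → . F Y ;] has the dot before F: add [F → . ) )], [F → . Y ( ;], [F → .]

GOTO = { [F → . ) )], [F → . Y ( ;], [F → .], [Y → . ( ( F], [Y → . ( )], [Y → . F Y ;], [Y → .], [Y → F . Y ;] }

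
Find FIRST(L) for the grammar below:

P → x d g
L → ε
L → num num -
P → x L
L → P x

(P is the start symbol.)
FIRST sets of the other non-terminals involved (by the same procedure, iterated to a fixed point):
  FIRST(P) = { 'x' }

From L → ε:
  - ε-production, so ε ∈ FIRST(L)
From L → num num -:
  - num is a terminal: add 'num' and stop
From L → P x:
  - P is a non-terminal: add FIRST(P) \ {ε} = { 'x' }
    P is not nullable, so stop

Collecting: FIRST(L) = { 'num', 'x', ε }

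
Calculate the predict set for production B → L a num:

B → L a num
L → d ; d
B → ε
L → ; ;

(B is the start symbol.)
{ ';', 'd' }

PREDICT(B → L a num) = (FIRST(RHS) \ {ε}) ∪ (FOLLOW(B) if ε ∈ FIRST(RHS), i.e. RHS ⇒* ε)
FIRST(L) = { ';', 'd' }
FIRST(L a num) = { ';', 'd' }
ε ∉ FIRST(L a num), so FOLLOW(B) is not added.
PREDICT(B → L a num) = { ';', 'd' }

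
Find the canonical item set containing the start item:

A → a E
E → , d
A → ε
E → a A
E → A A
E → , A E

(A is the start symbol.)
First, augment the grammar with A' → A
I₀ = CLOSURE({ [A' → . A] }):
  [A' → . A] has the dot before A: add [A → . a E], [A → .]
No further items can be added.

I₀ = { [A → . a E], [A → .], [A' → . A] }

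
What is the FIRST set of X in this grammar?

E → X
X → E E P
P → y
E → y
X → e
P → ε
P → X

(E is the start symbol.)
FIRST sets of the other non-terminals involved (by the same procedure, iterated to a fixed point):
  FIRST(E) = { 'e', 'y' }

From X → E E P:
  - E is a non-terminal: add FIRST(E) \ {ε} = { 'e', 'y' }
    E is not nullable, so stop
From X → e:
  - e is a terminal: add 'e' and stop

Collecting: FIRST(X) = { 'e', 'y' }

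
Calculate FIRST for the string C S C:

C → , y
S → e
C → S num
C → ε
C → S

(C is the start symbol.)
FIRST sets of the non-terminals involved (from the grammar, by fixed-point iteration):
  FIRST(C) = { ',', 'e', ε }
  FIRST(S) = { 'e' }

To compute FIRST(C S C), process the symbols left to right:
Symbol C is a non-terminal. Add FIRST(C) \ {ε} = { ',', 'e' }
C is nullable (ε ∈ FIRST(C)), continue to the next symbol.
Symbol S is a non-terminal. Add FIRST(S) \ {ε} = { 'e' }
S is not nullable (ε ∉ FIRST(S)), so stop here.
FIRST(C S C) = { ',', 'e' }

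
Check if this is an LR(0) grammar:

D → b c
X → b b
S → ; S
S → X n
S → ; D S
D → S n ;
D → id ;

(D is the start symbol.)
A grammar is LR(0) if no state in the canonical LR(0) collection has:
  - both a shift item (dot before a terminal) and a complete item (shift-reduce conflict), or
  - two or more complete items (reduce-reduce conflict; the accept item [D' → D .] counts as a complete item here).

Augment with D' → D and build the canonical LR(0) collection (I0 = CLOSURE({[D' → . D]}), then GOTO on every symbol after a dot until no new states appear). It has 17 states:
  I0: { [D → . S n ;], [D → . b c], [D → . id ;], [D' → . D], [S → . ; D S], [S → . ; S], [S → . X n], [X → . b b] }  — shift
  I1: { [D → . S n ;], [D → . b c], [D → . id ;], [S → . ; D S], [S → . ; S], [S → . X n], [S → ; . D S], [S → ; . S], [X → . b b] }  — shift
  I2: { [D' → D .] }  — accept
  I3: { [D → S . n ;] }  — shift
  I4: { [S → X . n] }  — shift
  I5: { [D → b . c], [X → b . b] }  — shift
  I6: { [D → id . ;] }  — shift
  I7: { [D → id ; .] }  — reduce
  I8: { [X → b b .] }  — reduce
  I9: { [D → b c .] }  — reduce
  I10: { [S → X n .] }  — reduce
  I11: { [D → S n . ;] }  — shift
  I12: { [D → S n ; .] }  — reduce
  I13: { [S → . ; D S], [S → . ; S], [S → . X n], [S → ; D . S], [X → . b b] }  — shift
  I14: { [D → S . n ;], [S → ; S .] }  — shift, reduce
  I15: { [S → ; D S .] }  — reduce
  I16: { [X → b . b] }  — shift

Conflict in state I14:
  Shift-reduce conflict between [S → ; S .] and [D → S . n ;]
So the grammar is NOT LR(0).

Answer: No. Shift-reduce conflict between [S → ; S .] and [D → S . n ;]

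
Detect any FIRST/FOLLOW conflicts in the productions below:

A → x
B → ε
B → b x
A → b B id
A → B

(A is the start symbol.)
No FIRST/FOLLOW conflicts.

Nullable non-terminals: A, B.
FIRST sets used below: FIRST(B) = { 'b', ε }

A: nullable alternative(s) A → B; FOLLOW(A) = { $ }
  A → x: FIRST \ {ε} = { 'x' } — disjoint from FOLLOW(A)
  A → b B id: FIRST \ {ε} = { 'b' } — disjoint from FOLLOW(A)
  A → B: FIRST \ {ε} = { 'b' } — this is the only nullable alternative, skip

B: nullable alternative(s) B → ε; FOLLOW(B) = { $, 'id' }
  B → ε: FIRST \ {ε} = { } — this is the only nullable alternative, skip
  B → b x: FIRST \ {ε} = { 'b' } — disjoint from FOLLOW(B)

No FIRST/FOLLOW conflicts found.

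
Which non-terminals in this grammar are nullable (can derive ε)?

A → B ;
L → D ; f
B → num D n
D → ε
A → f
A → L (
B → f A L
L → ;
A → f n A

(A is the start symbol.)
{ 'D' }

A non-terminal is nullable if it can derive ε (the empty string): either it has an ε-production, or it has a production whose right-hand side consists entirely of nullable non-terminals.

ε-productions: D → ε
So D is immediately nullable.
No further non-terminal can be added: every production for the remaining non-terminals contains a terminal or a non-nullable non-terminal.
Nullable = { 'D' }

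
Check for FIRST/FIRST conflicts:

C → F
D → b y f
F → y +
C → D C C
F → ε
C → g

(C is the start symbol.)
No FIRST/FIRST conflicts.

A FIRST/FIRST conflict occurs when two productions N → α and N → β for the same non-terminal have FIRST(α) ∩ FIRST(β) ≠ ∅ (with ε ∈ FIRST of a nullable right-hand side, so two nullable alternatives also conflict).

FIRST sets of the non-terminals at (or reachable through a nullable prefix from) the front of some alternative:
  FIRST(F) = { 'y', ε }
  FIRST(D) = { 'b' }

Productions for C:
  C → F: FIRST = { 'y', ε }
  C → D C C: FIRST = { 'b' }
  C → g: FIRST = { 'g' }
Productions for F:
  F → y +: FIRST = { 'y' }
  F → ε: FIRST = { ε }
D has only one production, so no FIRST/FIRST conflict is possible there.

All alternatives of each non-terminal have pairwise disjoint FIRST sets.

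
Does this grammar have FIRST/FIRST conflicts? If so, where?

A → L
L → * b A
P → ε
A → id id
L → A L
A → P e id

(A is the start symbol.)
FIRST sets of the non-terminals at (or reachable through a nullable prefix from) the front of some alternative:
  FIRST(L) = { '*', 'e', 'id' }
  FIRST(P) = { ε }
  FIRST(A) = { '*', 'e', 'id' }

Productions for A:
  A → L: FIRST = { '*', 'e', 'id' }
  A → id id: FIRST = { 'id' }
  A → P e id: FIRST = { 'e' }
Productions for L:
  L → * b A: FIRST = { '*' }
  L → A L: FIRST = { '*', 'e', 'id' }
P has only one production, so no FIRST/FIRST conflict is possible there.

Conflict for A: A → L and A → id id
  Overlap: { 'id' }
Conflict for A: A → L and A → P e id
  Overlap: { 'e' }
Conflict for L: L → * b A and L → A L
  Overlap: { '*' }

Answer: Yes. A → L / A → id id on { 'id' }; A → L / A → P e id on { 'e' }; L → '*' b A / L → A L on { '*' }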